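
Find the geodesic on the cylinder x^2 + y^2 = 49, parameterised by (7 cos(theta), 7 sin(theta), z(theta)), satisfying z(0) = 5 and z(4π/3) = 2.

Parameterise the cylinder of radius R = 7 as
    r(θ) = (7 cos θ, 7 sin θ, z(θ)).
The arc-length element is
    ds = sqrt(49 + (dz/dθ)^2) dθ,
so the Lagrangian is L = sqrt(49 + z'^2).
L depends on z' only, not on z or θ, so ∂L/∂z = 0 and
    ∂L/∂z' = z' / sqrt(49 + z'^2).
The Euler-Lagrange equation gives
    d/dθ( z' / sqrt(49 + z'^2) ) = 0,
so z' is constant. Integrating once:
    z(θ) = a θ + b,
a helix on the cylinder (a straight line when the cylinder is unrolled). The constants a, b are determined by the endpoint conditions.
With endpoint conditions z(0) = 5 and z(4π/3) = 2: from z(0) = b we get b = 5, and a·4π/3 + 5 = 2 gives a = -9/(4π), so
    z(θ) = (-9/(4π)) θ + 5.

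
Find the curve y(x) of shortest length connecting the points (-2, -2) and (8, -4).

Arc-length functional: J[y] = ∫ sqrt(1 + (y')^2) dx.
Lagrangian L = sqrt(1 + (y')^2) has no explicit y dependence, so ∂L/∂y = 0 and the Euler-Lagrange equation gives
    d/dx( y' / sqrt(1 + (y')^2) ) = 0  ⇒  y' / sqrt(1 + (y')^2) = const.
Hence y' is constant, so y(x) is affine.
Fitting the endpoints (-2, -2) and (8, -4):
    slope m = ((-4) − (-2)) / (8 − (-2)) = -1/5,
    intercept c = (-2) − m·(-2) = -12/5.
Extremal: y(x) = (-1/5) x - 12/5.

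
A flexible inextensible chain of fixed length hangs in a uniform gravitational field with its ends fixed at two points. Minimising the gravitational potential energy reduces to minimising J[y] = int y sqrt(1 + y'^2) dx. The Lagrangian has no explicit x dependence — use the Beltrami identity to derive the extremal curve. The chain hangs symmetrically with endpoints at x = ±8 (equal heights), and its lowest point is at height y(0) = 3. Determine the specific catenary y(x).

The Lagrangian L(y, y') = y sqrt(1 + y'^2) has no explicit x dependence, so the Beltrami identity applies:
    L − y' ∂L/∂y' = C.
Compute ∂L/∂y' = y · y' / sqrt(1 + y'^2). Then
    L − y' ∂L/∂y'
    = y sqrt(1 + y'^2) − y · y'^2 / sqrt(1 + y'^2)
    = y (1 + y'^2 − y'^2) / sqrt(1 + y'^2)
    = y / sqrt(1 + y'^2) = C.
Squaring gives y^2 = C^2 (1 + y'^2), i.e.
    y'^2 = y^2 / C^2 − 1.
Separating variables,
    dy / sqrt(y^2 − C^2) = dx / C,
and integrating gives arccosh(y / C) = (x − a)/C, so
    y(x) = C cosh((x − a)/C),
the catenary. The constants C and a are fixed by the two endpoint conditions (and, for the hanging-chain problem, the length constraint selects C).
Now fit the given data. The endpoints x = ±8 are symmetric at equal height, so the catenary is even about its minimum: a = 0 and y(x) = C cosh(x/C). The lowest point is y(0) = C cosh(0) = C, and we are told y(0) = 3, so C = 3. Therefore
    y(x) = 3 cosh(x/3),
and at the endpoints
    y(±8) = 3 cosh(8/3).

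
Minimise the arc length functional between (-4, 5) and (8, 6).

Arc-length functional: J[y] = ∫ sqrt(1 + (y')^2) dx.
Lagrangian L = sqrt(1 + (y')^2) has no explicit y dependence, so ∂L/∂y = 0 and the Euler-Lagrange equation gives
    d/dx( y' / sqrt(1 + (y')^2) ) = 0  ⇒  y' / sqrt(1 + (y')^2) = const.
Hence y' is constant, so y(x) is affine.
Fitting the endpoints (-4, 5) and (8, 6):
    slope m = (6 − 5) / (8 − (-4)) = 1/12,
    intercept c = 5 − m·(-4) = 16/3.
Extremal: y(x) = (1/12) x + 16/3.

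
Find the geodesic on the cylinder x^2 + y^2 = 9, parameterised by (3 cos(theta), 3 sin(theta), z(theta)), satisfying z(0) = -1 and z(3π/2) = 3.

Parameterise the cylinder of radius R = 3 as
    r(θ) = (3 cos θ, 3 sin θ, z(θ)).
The arc-length element is
    ds = sqrt(9 + (dz/dθ)^2) dθ,
so the Lagrangian is L = sqrt(9 + z'^2).
L depends on z' only, not on z or θ, so ∂L/∂z = 0 and
    ∂L/∂z' = z' / sqrt(9 + z'^2).
The Euler-Lagrange equation gives
    d/dθ( z' / sqrt(9 + z'^2) ) = 0,
so z' is constant. Integrating once:
    z(θ) = a θ + b,
a helix on the cylinder (a straight line when the cylinder is unrolled). The constants a, b are determined by the endpoint conditions.
With endpoint conditions z(0) = -1 and z(3π/2) = 3: from z(0) = b we get b = -1, and a·3π/2 + -1 = 3 gives a = 8/(3π), so
    z(θ) = (8/(3π)) θ − 1.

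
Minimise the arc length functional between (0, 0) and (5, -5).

Arc-length functional: J[y] = ∫ sqrt(1 + (y')^2) dx.
Lagrangian L = sqrt(1 + (y')^2) has no explicit y dependence, so ∂L/∂y = 0 and the Euler-Lagrange equation gives
    d/dx( y' / sqrt(1 + (y')^2) ) = 0  ⇒  y' / sqrt(1 + (y')^2) = const.
Hence y' is constant, so y(x) is affine.
Fitting the endpoints (0, 0) and (5, -5):
    slope m = ((-5) − 0) / (5 − 0) = -1,
    intercept c = 0 − m·0 = 0.
Extremal: y(x) = -x.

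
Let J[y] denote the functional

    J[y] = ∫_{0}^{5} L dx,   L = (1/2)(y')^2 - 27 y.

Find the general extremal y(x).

The Lagrangian is L = (1/2)(y')^2 - 27 y.
∂L/∂y = -27.
∂L/∂y' = y'.
The Euler-Lagrange equation d/dx(∂L/∂y') − ∂L/∂y = 0 becomes:
    y'' + 27 = 0
General solution: y(x) = -(27/2) x^2 + A x + B, where A and B are arbitrary constants fixed by the endpoint conditions.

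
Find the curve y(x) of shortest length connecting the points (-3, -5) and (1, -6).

Arc-length functional: J[y] = ∫ sqrt(1 + (y')^2) dx.
Lagrangian L = sqrt(1 + (y')^2) has no explicit y dependence, so ∂L/∂y = 0 and the Euler-Lagrange equation gives
    d/dx( y' / sqrt(1 + (y')^2) ) = 0  ⇒  y' / sqrt(1 + (y')^2) = const.
Hence y' is constant, so y(x) is affine.
Fitting the endpoints (-3, -5) and (1, -6):
    slope m = ((-6) − (-5)) / (1 − (-3)) = -1/4,
    intercept c = (-5) − m·(-3) = -23/4.
Extremal: y(x) = (-1/4) x - 23/4.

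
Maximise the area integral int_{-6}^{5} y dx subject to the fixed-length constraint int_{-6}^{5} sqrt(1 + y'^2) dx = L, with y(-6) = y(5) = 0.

Set up the augmented Lagrangian using a multiplier λ for the length constraint:
    F(y, y') = y − λ sqrt(1 + y'^2).
F has no explicit x dependence, so the Beltrami identity yields a first integral
    F − y' ∂F/∂y' = C.
Compute ∂F/∂y' = −λ y' / sqrt(1 + y'^2). Then
    y − λ sqrt(1 + y'^2) + λ y'^2 / sqrt(1 + y'^2) = C
    ⇒  y − λ / sqrt(1 + y'^2) = C.
Solving for y' and integrating gives
    (x − a)^2 + (y − b)^2 = λ^2,
a circular arc of radius λ. The constants a, b are determined by the endpoint conditions y(-6) = y(5) = 0, and λ is fixed implicitly by the length constraint
    ∫_{-6}^{5} sqrt(1 + y'^2) dx = L.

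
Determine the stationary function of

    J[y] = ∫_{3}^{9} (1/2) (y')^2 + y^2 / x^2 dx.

The Lagrangian is L = (1/2) (y')^2 + y^2 / x^2.
Compute ∂L/∂y = 2y/x^2, ∂L/∂y' = y'.
The Euler-Lagrange equation d/dx(∂L/∂y') − ∂L/∂y = 0 reduces to
    y'' − 2/x^2 · y = 0  (x > 0).
Its general solution is
    y(x) = A x^2 + B / x,
with A, B fixed by the endpoint conditions.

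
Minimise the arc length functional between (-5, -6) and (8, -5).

Arc-length functional: J[y] = ∫ sqrt(1 + (y')^2) dx.
Lagrangian L = sqrt(1 + (y')^2) has no explicit y dependence, so ∂L/∂y = 0 and the Euler-Lagrange equation gives
    d/dx( y' / sqrt(1 + (y')^2) ) = 0  ⇒  y' / sqrt(1 + (y')^2) = const.
Hence y' is constant, so y(x) is affine.
Fitting the endpoints (-5, -6) and (8, -5):
    slope m = ((-5) − (-6)) / (8 − (-5)) = 1/13,
    intercept c = (-6) − m·(-5) = -73/13.
Extremal: y(x) = (1/13) x - 73/13.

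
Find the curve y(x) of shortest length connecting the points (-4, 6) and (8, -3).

Arc-length functional: J[y] = ∫ sqrt(1 + (y')^2) dx.
Lagrangian L = sqrt(1 + (y')^2) has no explicit y dependence, so ∂L/∂y = 0 and the Euler-Lagrange equation gives
    d/dx( y' / sqrt(1 + (y')^2) ) = 0  ⇒  y' / sqrt(1 + (y')^2) = const.
Hence y' is constant, so y(x) is affine.
Fitting the endpoints (-4, 6) and (8, -3):
    slope m = ((-3) − 6) / (8 − (-4)) = -3/4,
    intercept c = 6 − m·(-4) = 3.
Extremal: y(x) = (-3/4) x + 3.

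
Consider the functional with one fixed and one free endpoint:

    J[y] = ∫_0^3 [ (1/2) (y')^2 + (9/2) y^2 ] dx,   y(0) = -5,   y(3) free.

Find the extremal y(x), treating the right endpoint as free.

The Lagrangian L = (1/2) (y')^2 + (9/2) y^2 gives
    ∂L/∂y = 9 y,   ∂L/∂y' = y'.
Euler-Lagrange: y'' − 9 y = 0.
With k = 3, the general solution is
    y(x) = A cosh(3 x) + B sinh(3 x).
Fixed left endpoint y(0) = -5 ⇒ A = -5.
The right endpoint x = 3 is free, so the natural (transversality) condition is ∂L/∂y' |_{x=3} = 0, i.e. y'(3) = 0.
Compute y'(x) = A k sinh(k x) + B k cosh(k x), so
    y'(3) = A k sinh(k·3) + B k cosh(k·3) = 0
    ⇒ B = −A tanh(k·3) = 5 tanh(3·3).
Therefore the extremal is
    y(x) = −5 cosh(3 x) + 5 tanh(3·3) sinh(3 x).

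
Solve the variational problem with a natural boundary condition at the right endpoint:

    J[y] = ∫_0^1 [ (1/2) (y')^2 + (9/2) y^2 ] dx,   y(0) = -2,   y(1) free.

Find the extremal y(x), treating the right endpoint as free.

The Lagrangian L = (1/2) (y')^2 + (9/2) y^2 gives
    ∂L/∂y = 9 y,   ∂L/∂y' = y'.
Euler-Lagrange: y'' − 9 y = 0.
With k = 3, the general solution is
    y(x) = A cosh(3 x) + B sinh(3 x).
Fixed left endpoint y(0) = -2 ⇒ A = -2.
The right endpoint x = 1 is free, so the natural (transversality) condition is ∂L/∂y' |_{x=1} = 0, i.e. y'(1) = 0.
Compute y'(x) = A k sinh(k x) + B k cosh(k x), so
    y'(1) = A k sinh(k·1) + B k cosh(k·1) = 0
    ⇒ B = −A tanh(k·1) = 2 tanh(3·1).
Therefore the extremal is
    y(x) = −2 cosh(3 x) + 2 tanh(3·1) sinh(3 x).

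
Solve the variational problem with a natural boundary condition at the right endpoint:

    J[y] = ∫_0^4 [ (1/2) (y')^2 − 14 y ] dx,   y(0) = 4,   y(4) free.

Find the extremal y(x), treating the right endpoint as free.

The Lagrangian L = (1/2) (y')^2 − 14 y gives
    ∂L/∂y = −14,   ∂L/∂y' = y'.
Euler-Lagrange: d/dx(y') − (−14) = 0, i.e. y'' + 14 = 0, so
    y(x) = −(14/2) x^2 + C1 x + C2.
Fixed left endpoint y(0) = 4 ⇒ C2 = 4.
The right endpoint x = 4 is free, so the natural (transversality) condition is ∂L/∂y' |_{x=4} = 0, i.e. y'(4) = 0.
Compute y'(x) = −14 x + C1, so y'(4) = −56 + C1 = 0 ⇒ C1 = 56.
Therefore the extremal is
    y(x) = −7 x^2 + 56 x + 4.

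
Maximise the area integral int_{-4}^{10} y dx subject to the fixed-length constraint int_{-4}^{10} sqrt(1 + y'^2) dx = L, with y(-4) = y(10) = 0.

Set up the augmented Lagrangian using a multiplier λ for the length constraint:
    F(y, y') = y − λ sqrt(1 + y'^2).
F has no explicit x dependence, so the Beltrami identity yields a first integral
    F − y' ∂F/∂y' = C.
Compute ∂F/∂y' = −λ y' / sqrt(1 + y'^2). Then
    y − λ sqrt(1 + y'^2) + λ y'^2 / sqrt(1 + y'^2) = C
    ⇒  y − λ / sqrt(1 + y'^2) = C.
Solving for y' and integrating gives
    (x − a)^2 + (y − b)^2 = λ^2,
a circular arc of radius λ. The constants a, b are determined by the endpoint conditions y(-4) = y(10) = 0, and λ is fixed implicitly by the length constraint
    ∫_{-4}^{10} sqrt(1 + y'^2) dx = L.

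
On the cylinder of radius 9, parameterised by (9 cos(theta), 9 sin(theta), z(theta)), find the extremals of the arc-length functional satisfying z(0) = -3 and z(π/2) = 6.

Parameterise the cylinder of radius R = 9 as
    r(θ) = (9 cos θ, 9 sin θ, z(θ)).
The arc-length element is
    ds = sqrt(81 + (dz/dθ)^2) dθ,
so the Lagrangian is L = sqrt(81 + z'^2).
L depends on z' only, not on z or θ, so ∂L/∂z = 0 and
    ∂L/∂z' = z' / sqrt(81 + z'^2).
The Euler-Lagrange equation gives
    d/dθ( z' / sqrt(81 + z'^2) ) = 0,
so z' is constant. Integrating once:
    z(θ) = a θ + b,
a helix on the cylinder (a straight line when the cylinder is unrolled). The constants a, b are determined by the endpoint conditions.
With endpoint conditions z(0) = -3 and z(π/2) = 6: from z(0) = b we get b = -3, and a·π/2 + -3 = 6 gives a = 18/π, so
    z(θ) = (18/π) θ − 3.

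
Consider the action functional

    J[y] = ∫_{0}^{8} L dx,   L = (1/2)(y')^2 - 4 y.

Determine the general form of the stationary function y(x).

The Lagrangian is L = (1/2)(y')^2 - 4 y.
∂L/∂y = -4.
∂L/∂y' = y'.
The Euler-Lagrange equation d/dx(∂L/∂y') − ∂L/∂y = 0 becomes:
    y'' + 4 = 0
General solution: y(x) = -2 x^2 + A x + B, where A and B are arbitrary constants fixed by the endpoint conditions.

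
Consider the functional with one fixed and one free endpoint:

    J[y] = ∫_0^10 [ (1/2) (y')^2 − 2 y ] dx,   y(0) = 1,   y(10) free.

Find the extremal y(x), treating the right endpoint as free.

The Lagrangian L = (1/2) (y')^2 − 2 y gives
    ∂L/∂y = −2,   ∂L/∂y' = y'.
Euler-Lagrange: d/dx(y') − (−2) = 0, i.e. y'' + 2 = 0, so
    y(x) = −(2/2) x^2 + C1 x + C2.
Fixed left endpoint y(0) = 1 ⇒ C2 = 1.
The right endpoint x = 10 is free, so the natural (transversality) condition is ∂L/∂y' |_{x=10} = 0, i.e. y'(10) = 0.
Compute y'(x) = −2 x + C1, so y'(10) = −20 + C1 = 0 ⇒ C1 = 20.
Therefore the extremal is
    y(x) = −x^2 + 20 x + 1.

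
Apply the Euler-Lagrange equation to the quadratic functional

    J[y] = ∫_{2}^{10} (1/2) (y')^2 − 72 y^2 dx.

The Lagrangian is L = (1/2) (y')^2 − 72 y^2.
Compute ∂L/∂y = -144y, ∂L/∂y' = y'.
The Euler-Lagrange equation d/dx(∂L/∂y') − ∂L/∂y = 0 reduces to
    y'' + 144 y = 0.
Its general solution is
    y(x) = A sin(12x) + B cos(12x),
with A, B fixed by the endpoint conditions.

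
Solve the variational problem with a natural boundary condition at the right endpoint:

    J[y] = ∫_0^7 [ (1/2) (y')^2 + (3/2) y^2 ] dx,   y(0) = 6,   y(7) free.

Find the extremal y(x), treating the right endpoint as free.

The Lagrangian L = (1/2) (y')^2 + (3/2) y^2 gives
    ∂L/∂y = 3 y,   ∂L/∂y' = y'.
Euler-Lagrange: y'' − 3 y = 0.
With k = sqrt(3), the general solution is
    y(x) = A cosh(sqrt(3) x) + B sinh(sqrt(3) x).
Fixed left endpoint y(0) = 6 ⇒ A = 6.
The right endpoint x = 7 is free, so the natural (transversality) condition is ∂L/∂y' |_{x=7} = 0, i.e. y'(7) = 0.
Compute y'(x) = A k sinh(k x) + B k cosh(k x), so
    y'(7) = A k sinh(k·7) + B k cosh(k·7) = 0
    ⇒ B = −A tanh(k·7) = − 6 tanh(sqrt(3)·7).
Therefore the extremal is
    y(x) = 6 cosh(sqrt(3) x) − 6 tanh(sqrt(3)·7) sinh(sqrt(3) x).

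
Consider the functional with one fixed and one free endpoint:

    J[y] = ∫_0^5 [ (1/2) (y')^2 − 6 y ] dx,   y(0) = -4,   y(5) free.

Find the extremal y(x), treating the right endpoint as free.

The Lagrangian L = (1/2) (y')^2 − 6 y gives
    ∂L/∂y = −6,   ∂L/∂y' = y'.
Euler-Lagrange: d/dx(y') − (−6) = 0, i.e. y'' + 6 = 0, so
    y(x) = −(6/2) x^2 + C1 x + C2.
Fixed left endpoint y(0) = -4 ⇒ C2 = -4.
The right endpoint x = 5 is free, so the natural (transversality) condition is ∂L/∂y' |_{x=5} = 0, i.e. y'(5) = 0.
Compute y'(x) = −6 x + C1, so y'(5) = −30 + C1 = 0 ⇒ C1 = 30.
Therefore the extremal is
    y(x) = −3 x^2 + 30 x − 4.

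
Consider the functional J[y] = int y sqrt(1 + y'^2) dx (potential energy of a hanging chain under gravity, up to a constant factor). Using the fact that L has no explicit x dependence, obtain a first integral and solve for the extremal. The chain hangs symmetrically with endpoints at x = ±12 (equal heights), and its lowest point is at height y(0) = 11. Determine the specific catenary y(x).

The Lagrangian L(y, y') = y sqrt(1 + y'^2) has no explicit x dependence, so the Beltrami identity applies:
    L − y' ∂L/∂y' = C.
Compute ∂L/∂y' = y · y' / sqrt(1 + y'^2). Then
    L − y' ∂L/∂y'
    = y sqrt(1 + y'^2) − y · y'^2 / sqrt(1 + y'^2)
    = y (1 + y'^2 − y'^2) / sqrt(1 + y'^2)
    = y / sqrt(1 + y'^2) = C.
Squaring gives y^2 = C^2 (1 + y'^2), i.e.
    y'^2 = y^2 / C^2 − 1.
Separating variables,
    dy / sqrt(y^2 − C^2) = dx / C,
and integrating gives arccosh(y / C) = (x − a)/C, so
    y(x) = C cosh((x − a)/C),
the catenary. The constants C and a are fixed by the two endpoint conditions (and, for the hanging-chain problem, the length constraint selects C).
Now fit the given data. The endpoints x = ±12 are symmetric at equal height, so the catenary is even about its minimum: a = 0 and y(x) = C cosh(x/C). The lowest point is y(0) = C cosh(0) = C, and we are told y(0) = 11, so C = 11. Therefore
    y(x) = 11 cosh(x/11),
and at the endpoints
    y(±12) = 11 cosh(12/11).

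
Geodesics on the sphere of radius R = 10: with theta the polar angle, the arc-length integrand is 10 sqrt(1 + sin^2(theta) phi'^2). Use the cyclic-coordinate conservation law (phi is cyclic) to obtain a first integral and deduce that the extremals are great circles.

On the sphere of radius R = 10 with spherical coordinates (θ, φ), the induced metric is
    ds^2 = 100(dθ^2 + sin^2(θ) dφ^2).
Parameterise by θ; the arc-length functional is
    J[φ] = ∫ 10 sqrt(1 + sin^2(θ) (dφ/dθ)^2) dθ,
so L = 10 sqrt(1 + sin^2(θ) φ'^2). Compute
    ∂L/∂φ = 0  (L has no explicit φ dependence),
    ∂L/∂φ' = 10 sin^2(θ) φ' / sqrt(1 + sin^2(θ) φ'^2).
Since ∂L/∂φ = 0, the Euler-Lagrange equation
    d/dθ(∂L/∂φ') − ∂L/∂φ = 0
reduces to d/dθ(∂L/∂φ') = 0, i.e. the momentum conjugate to φ is conserved:
    10 sin^2(θ) φ' / sqrt(1 + sin^2(θ) φ'^2) = C.
The overall factor of 10 is constant, so dividing through gives Clairaut's relation sin^2(θ) φ' / sqrt(1 + sin^2(θ) φ'^2) = C' (with C' = C/10). Solving for φ' and integrating gives the great-circle family
    cot(θ) = A cos(φ − φ_0),
i.e. the intersection of the sphere with a plane through the origin. The two constants A and φ_0 (equivalently C and one phase) are fixed by the two endpoint conditions.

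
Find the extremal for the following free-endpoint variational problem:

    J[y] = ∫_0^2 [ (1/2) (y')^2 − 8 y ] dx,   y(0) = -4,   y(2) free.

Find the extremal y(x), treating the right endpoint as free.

The Lagrangian L = (1/2) (y')^2 − 8 y gives
    ∂L/∂y = −8,   ∂L/∂y' = y'.
Euler-Lagrange: d/dx(y') − (−8) = 0, i.e. y'' + 8 = 0, so
    y(x) = −(8/2) x^2 + C1 x + C2.
Fixed left endpoint y(0) = -4 ⇒ C2 = -4.
The right endpoint x = 2 is free, so the natural (transversality) condition is ∂L/∂y' |_{x=2} = 0, i.e. y'(2) = 0.
Compute y'(x) = −8 x + C1, so y'(2) = −16 + C1 = 0 ⇒ C1 = 16.
Therefore the extremal is
    y(x) = −4 x^2 + 16 x − 4.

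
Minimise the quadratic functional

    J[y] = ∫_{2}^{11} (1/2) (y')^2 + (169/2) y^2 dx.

The Lagrangian is L = (1/2) (y')^2 + (169/2) y^2.
Compute ∂L/∂y = 169y, ∂L/∂y' = y'.
The Euler-Lagrange equation d/dx(∂L/∂y') − ∂L/∂y = 0 reduces to
    y'' − 169 y = 0.
Its general solution is
    y(x) = A e^(13x) + B e^(−13x),
with A, B fixed by the endpoint conditions.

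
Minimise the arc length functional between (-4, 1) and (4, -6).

Arc-length functional: J[y] = ∫ sqrt(1 + (y')^2) dx.
Lagrangian L = sqrt(1 + (y')^2) has no explicit y dependence, so ∂L/∂y = 0 and the Euler-Lagrange equation gives
    d/dx( y' / sqrt(1 + (y')^2) ) = 0  ⇒  y' / sqrt(1 + (y')^2) = const.
Hence y' is constant, so y(x) is affine.
Fitting the endpoints (-4, 1) and (4, -6):
    slope m = ((-6) − 1) / (4 − (-4)) = -7/8,
    intercept c = 1 − m·(-4) = -5/2.
Extremal: y(x) = (-7/8) x - 5/2.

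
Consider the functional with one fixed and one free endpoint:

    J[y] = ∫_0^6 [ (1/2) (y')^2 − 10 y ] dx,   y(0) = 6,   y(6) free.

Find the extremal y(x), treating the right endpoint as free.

The Lagrangian L = (1/2) (y')^2 − 10 y gives
    ∂L/∂y = −10,   ∂L/∂y' = y'.
Euler-Lagrange: d/dx(y') − (−10) = 0, i.e. y'' + 10 = 0, so
    y(x) = −(10/2) x^2 + C1 x + C2.
Fixed left endpoint y(0) = 6 ⇒ C2 = 6.
The right endpoint x = 6 is free, so the natural (transversality) condition is ∂L/∂y' |_{x=6} = 0, i.e. y'(6) = 0.
Compute y'(x) = −10 x + C1, so y'(6) = −60 + C1 = 0 ⇒ C1 = 60.
Therefore the extremal is
    y(x) = −5 x^2 + 60 x + 6.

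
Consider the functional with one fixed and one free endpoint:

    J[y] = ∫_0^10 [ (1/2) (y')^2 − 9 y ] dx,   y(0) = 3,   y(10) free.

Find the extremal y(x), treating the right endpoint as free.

The Lagrangian L = (1/2) (y')^2 − 9 y gives
    ∂L/∂y = −9,   ∂L/∂y' = y'.
Euler-Lagrange: d/dx(y') − (−9) = 0, i.e. y'' + 9 = 0, so
    y(x) = −(9/2) x^2 + C1 x + C2.
Fixed left endpoint y(0) = 3 ⇒ C2 = 3.
The right endpoint x = 10 is free, so the natural (transversality) condition is ∂L/∂y' |_{x=10} = 0, i.e. y'(10) = 0.
Compute y'(x) = −9 x + C1, so y'(10) = −90 + C1 = 0 ⇒ C1 = 90.
Therefore the extremal is
    y(x) = −(9/2) x^2 + 90 x + 3.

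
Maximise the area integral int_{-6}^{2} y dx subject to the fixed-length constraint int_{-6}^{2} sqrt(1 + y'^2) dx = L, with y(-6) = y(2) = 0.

Set up the augmented Lagrangian using a multiplier λ for the length constraint:
    F(y, y') = y − λ sqrt(1 + y'^2).
F has no explicit x dependence, so the Beltrami identity yields a first integral
    F − y' ∂F/∂y' = C.
Compute ∂F/∂y' = −λ y' / sqrt(1 + y'^2). Then
    y − λ sqrt(1 + y'^2) + λ y'^2 / sqrt(1 + y'^2) = C
    ⇒  y − λ / sqrt(1 + y'^2) = C.
Solving for y' and integrating gives
    (x − a)^2 + (y − b)^2 = λ^2,
a circular arc of radius λ. The constants a, b are determined by the endpoint conditions y(-6) = y(2) = 0, and λ is fixed implicitly by the length constraint
    ∫_{-6}^{2} sqrt(1 + y'^2) dx = L.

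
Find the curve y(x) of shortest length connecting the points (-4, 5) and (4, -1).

Arc-length functional: J[y] = ∫ sqrt(1 + (y')^2) dx.
Lagrangian L = sqrt(1 + (y')^2) has no explicit y dependence, so ∂L/∂y = 0 and the Euler-Lagrange equation gives
    d/dx( y' / sqrt(1 + (y')^2) ) = 0  ⇒  y' / sqrt(1 + (y')^2) = const.
Hence y' is constant, so y(x) is affine.
Fitting the endpoints (-4, 5) and (4, -1):
    slope m = ((-1) − 5) / (4 − (-4)) = -3/4,
    intercept c = 5 − m·(-4) = 2.
Extremal: y(x) = (-3/4) x + 2.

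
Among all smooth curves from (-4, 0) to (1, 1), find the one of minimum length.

Arc-length functional: J[y] = ∫ sqrt(1 + (y')^2) dx.
Lagrangian L = sqrt(1 + (y')^2) has no explicit y dependence, so ∂L/∂y = 0 and the Euler-Lagrange equation gives
    d/dx( y' / sqrt(1 + (y')^2) ) = 0  ⇒  y' / sqrt(1 + (y')^2) = const.
Hence y' is constant, so y(x) is affine.
Fitting the endpoints (-4, 0) and (1, 1):
    slope m = (1 − 0) / (1 − (-4)) = 1/5,
    intercept c = 0 − m·(-4) = 4/5.
Extremal: y(x) = (1/5) x + 4/5.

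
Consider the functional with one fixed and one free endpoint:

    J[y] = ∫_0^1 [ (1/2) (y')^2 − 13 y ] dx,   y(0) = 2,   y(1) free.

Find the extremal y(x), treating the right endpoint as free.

The Lagrangian L = (1/2) (y')^2 − 13 y gives
    ∂L/∂y = −13,   ∂L/∂y' = y'.
Euler-Lagrange: d/dx(y') − (−13) = 0, i.e. y'' + 13 = 0, so
    y(x) = −(13/2) x^2 + C1 x + C2.
Fixed left endpoint y(0) = 2 ⇒ C2 = 2.
The right endpoint x = 1 is free, so the natural (transversality) condition is ∂L/∂y' |_{x=1} = 0, i.e. y'(1) = 0.
Compute y'(x) = −13 x + C1, so y'(1) = −13 + C1 = 0 ⇒ C1 = 13.
Therefore the extremal is
    y(x) = −(13/2) x^2 + 13 x + 2.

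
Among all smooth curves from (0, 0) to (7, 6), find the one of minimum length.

Arc-length functional: J[y] = ∫ sqrt(1 + (y')^2) dx.
Lagrangian L = sqrt(1 + (y')^2) has no explicit y dependence, so ∂L/∂y = 0 and the Euler-Lagrange equation gives
    d/dx( y' / sqrt(1 + (y')^2) ) = 0  ⇒  y' / sqrt(1 + (y')^2) = const.
Hence y' is constant, so y(x) is affine.
Fitting the endpoints (0, 0) and (7, 6):
    slope m = (6 − 0) / (7 − 0) = 6/7,
    intercept c = 0 − m·0 = 0.
Extremal: y(x) = (6/7) x.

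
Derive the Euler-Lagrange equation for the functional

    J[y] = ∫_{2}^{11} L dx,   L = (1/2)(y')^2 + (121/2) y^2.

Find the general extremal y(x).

The Lagrangian is L = (1/2)(y')^2 + (121/2) y^2.
∂L/∂y = 121y.
∂L/∂y' = y'.
The Euler-Lagrange equation d/dx(∂L/∂y') − ∂L/∂y = 0 becomes:
    y'' - 121 y = 0
General solution: y(x) = A e^(11x) + B e^(-11x), where A and B are arbitrary constants fixed by the endpoint conditions.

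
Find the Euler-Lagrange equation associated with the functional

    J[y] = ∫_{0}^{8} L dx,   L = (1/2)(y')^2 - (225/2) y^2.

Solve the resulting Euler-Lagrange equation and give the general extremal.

The Lagrangian is L = (1/2)(y')^2 - (225/2) y^2.
∂L/∂y = -225y.
∂L/∂y' = y'.
The Euler-Lagrange equation d/dx(∂L/∂y') − ∂L/∂y = 0 becomes:
    y'' + 225 y = 0
General solution: y(x) = A sin(15x) + B cos(15x), where A and B are arbitrary constants fixed by the endpoint conditions.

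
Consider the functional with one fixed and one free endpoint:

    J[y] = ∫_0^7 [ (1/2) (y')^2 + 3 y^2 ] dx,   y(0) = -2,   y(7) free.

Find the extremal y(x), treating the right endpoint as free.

The Lagrangian L = (1/2) (y')^2 + 3 y^2 gives
    ∂L/∂y = 6 y,   ∂L/∂y' = y'.
Euler-Lagrange: y'' − 6 y = 0.
With k = sqrt(6), the general solution is
    y(x) = A cosh(sqrt(6) x) + B sinh(sqrt(6) x).
Fixed left endpoint y(0) = -2 ⇒ A = -2.
The right endpoint x = 7 is free, so the natural (transversality) condition is ∂L/∂y' |_{x=7} = 0, i.e. y'(7) = 0.
Compute y'(x) = A k sinh(k x) + B k cosh(k x), so
    y'(7) = A k sinh(k·7) + B k cosh(k·7) = 0
    ⇒ B = −A tanh(k·7) = 2 tanh(sqrt(6)·7).
Therefore the extremal is
    y(x) = −2 cosh(sqrt(6) x) + 2 tanh(sqrt(6)·7) sinh(sqrt(6) x).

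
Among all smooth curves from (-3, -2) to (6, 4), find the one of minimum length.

Arc-length functional: J[y] = ∫ sqrt(1 + (y')^2) dx.
Lagrangian L = sqrt(1 + (y')^2) has no explicit y dependence, so ∂L/∂y = 0 and the Euler-Lagrange equation gives
    d/dx( y' / sqrt(1 + (y')^2) ) = 0  ⇒  y' / sqrt(1 + (y')^2) = const.
Hence y' is constant, so y(x) is affine.
Fitting the endpoints (-3, -2) and (6, 4):
    slope m = (4 − (-2)) / (6 − (-3)) = 2/3,
    intercept c = (-2) − m·(-3) = 0.
Extremal: y(x) = (2/3) x.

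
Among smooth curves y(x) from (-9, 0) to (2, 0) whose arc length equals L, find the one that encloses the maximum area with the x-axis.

Set up the augmented Lagrangian using a multiplier λ for the length constraint:
    F(y, y') = y − λ sqrt(1 + y'^2).
F has no explicit x dependence, so the Beltrami identity yields a first integral
    F − y' ∂F/∂y' = C.
Compute ∂F/∂y' = −λ y' / sqrt(1 + y'^2). Then
    y − λ sqrt(1 + y'^2) + λ y'^2 / sqrt(1 + y'^2) = C
    ⇒  y − λ / sqrt(1 + y'^2) = C.
Solving for y' and integrating gives
    (x − a)^2 + (y − b)^2 = λ^2,
a circular arc of radius λ. The constants a, b are determined by the endpoint conditions y(-9) = y(2) = 0, and λ is fixed implicitly by the length constraint
    ∫_{-9}^{2} sqrt(1 + y'^2) dx = L.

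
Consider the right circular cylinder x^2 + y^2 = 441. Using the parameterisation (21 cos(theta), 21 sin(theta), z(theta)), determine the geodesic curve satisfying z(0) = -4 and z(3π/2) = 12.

Parameterise the cylinder of radius R = 21 as
    r(θ) = (21 cos θ, 21 sin θ, z(θ)).
The arc-length element is
    ds = sqrt(441 + (dz/dθ)^2) dθ,
so the Lagrangian is L = sqrt(441 + z'^2).
L depends on z' only, not on z or θ, so ∂L/∂z = 0 and
    ∂L/∂z' = z' / sqrt(441 + z'^2).
The Euler-Lagrange equation gives
    d/dθ( z' / sqrt(441 + z'^2) ) = 0,
so z' is constant. Integrating once:
    z(θ) = a θ + b,
a helix on the cylinder (a straight line when the cylinder is unrolled). The constants a, b are determined by the endpoint conditions.
With endpoint conditions z(0) = -4 and z(3π/2) = 12: from z(0) = b we get b = -4, and a·3π/2 + -4 = 12 gives a = 32/(3π), so
    z(θ) = (32/(3π)) θ − 4.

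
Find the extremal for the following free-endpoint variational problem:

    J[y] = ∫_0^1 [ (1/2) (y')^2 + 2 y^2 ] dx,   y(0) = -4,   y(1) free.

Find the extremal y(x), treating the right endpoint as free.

The Lagrangian L = (1/2) (y')^2 + 2 y^2 gives
    ∂L/∂y = 4 y,   ∂L/∂y' = y'.
Euler-Lagrange: y'' − 4 y = 0.
With k = 2, the general solution is
    y(x) = A cosh(2 x) + B sinh(2 x).
Fixed left endpoint y(0) = -4 ⇒ A = -4.
The right endpoint x = 1 is free, so the natural (transversality) condition is ∂L/∂y' |_{x=1} = 0, i.e. y'(1) = 0.
Compute y'(x) = A k sinh(k x) + B k cosh(k x), so
    y'(1) = A k sinh(k·1) + B k cosh(k·1) = 0
    ⇒ B = −A tanh(k·1) = 4 tanh(2·1).
Therefore the extremal is
    y(x) = −4 cosh(2 x) + 4 tanh(2·1) sinh(2 x).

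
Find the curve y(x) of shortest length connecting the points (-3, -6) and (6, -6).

Arc-length functional: J[y] = ∫ sqrt(1 + (y')^2) dx.
Lagrangian L = sqrt(1 + (y')^2) has no explicit y dependence, so ∂L/∂y = 0 and the Euler-Lagrange equation gives
    d/dx( y' / sqrt(1 + (y')^2) ) = 0  ⇒  y' / sqrt(1 + (y')^2) = const.
Hence y' is constant, so y(x) is affine.
Fitting the endpoints (-3, -6) and (6, -6):
    slope m = ((-6) − (-6)) / (6 − (-3)) = 0,
    intercept c = (-6) − m·(-3) = -6.
Extremal: y(x) = -6.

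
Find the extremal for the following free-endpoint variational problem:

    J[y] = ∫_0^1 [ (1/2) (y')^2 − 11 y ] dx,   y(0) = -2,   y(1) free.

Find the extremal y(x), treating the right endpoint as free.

The Lagrangian L = (1/2) (y')^2 − 11 y gives
    ∂L/∂y = −11,   ∂L/∂y' = y'.
Euler-Lagrange: d/dx(y') − (−11) = 0, i.e. y'' + 11 = 0, so
    y(x) = −(11/2) x^2 + C1 x + C2.
Fixed left endpoint y(0) = -2 ⇒ C2 = -2.
The right endpoint x = 1 is free, so the natural (transversality) condition is ∂L/∂y' |_{x=1} = 0, i.e. y'(1) = 0.
Compute y'(x) = −11 x + C1, so y'(1) = −11 + C1 = 0 ⇒ C1 = 11.
Therefore the extremal is
    y(x) = −(11/2) x^2 + 11 x − 2.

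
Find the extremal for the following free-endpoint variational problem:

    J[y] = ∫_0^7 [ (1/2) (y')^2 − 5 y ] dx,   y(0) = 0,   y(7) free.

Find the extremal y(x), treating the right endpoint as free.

The Lagrangian L = (1/2) (y')^2 − 5 y gives
    ∂L/∂y = −5,   ∂L/∂y' = y'.
Euler-Lagrange: d/dx(y') − (−5) = 0, i.e. y'' + 5 = 0, so
    y(x) = −(5/2) x^2 + C1 x + C2.
Fixed left endpoint y(0) = 0 ⇒ C2 = 0.
The right endpoint x = 7 is free, so the natural (transversality) condition is ∂L/∂y' |_{x=7} = 0, i.e. y'(7) = 0.
Compute y'(x) = −5 x + C1, so y'(7) = −35 + C1 = 0 ⇒ C1 = 35.
Therefore the extremal is
    y(x) = −(5/2) x^2 + 35 x.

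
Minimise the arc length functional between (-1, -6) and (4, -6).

Arc-length functional: J[y] = ∫ sqrt(1 + (y')^2) dx.
Lagrangian L = sqrt(1 + (y')^2) has no explicit y dependence, so ∂L/∂y = 0 and the Euler-Lagrange equation gives
    d/dx( y' / sqrt(1 + (y')^2) ) = 0  ⇒  y' / sqrt(1 + (y')^2) = const.
Hence y' is constant, so y(x) is affine.
Fitting the endpoints (-1, -6) and (4, -6):
    slope m = ((-6) − (-6)) / (4 − (-1)) = 0,
    intercept c = (-6) − m·(-1) = -6.
Extremal: y(x) = -6.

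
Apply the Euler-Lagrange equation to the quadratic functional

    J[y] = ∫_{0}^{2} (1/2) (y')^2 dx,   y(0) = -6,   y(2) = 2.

The Lagrangian is L = (1/2) (y')^2.
Compute ∂L/∂y = 0, ∂L/∂y' = y'.
The Euler-Lagrange equation d/dx(∂L/∂y') − ∂L/∂y = 0 reduces to
    y'' = 0.
Its general solution is
    y(x) = A x + B,
with A, B fixed by the endpoint conditions.
Applying the endpoint conditions y(0) = -6 and y(2) = 2: solve A·0 + B = -6 and A·2 + B = 2. Subtracting gives A(2 − 0) = 2 − -6, so A = 4, and B = -6 − A·0 = -6. Therefore
    y(x) = 4 x - 6.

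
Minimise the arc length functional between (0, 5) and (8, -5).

Arc-length functional: J[y] = ∫ sqrt(1 + (y')^2) dx.
Lagrangian L = sqrt(1 + (y')^2) has no explicit y dependence, so ∂L/∂y = 0 and the Euler-Lagrange equation gives
    d/dx( y' / sqrt(1 + (y')^2) ) = 0  ⇒  y' / sqrt(1 + (y')^2) = const.
Hence y' is constant, so y(x) is affine.
Fitting the endpoints (0, 5) and (8, -5):
    slope m = ((-5) − 5) / (8 − 0) = -5/4,
    intercept c = 5 − m·0 = 5.
Extremal: y(x) = (-5/4) x + 5.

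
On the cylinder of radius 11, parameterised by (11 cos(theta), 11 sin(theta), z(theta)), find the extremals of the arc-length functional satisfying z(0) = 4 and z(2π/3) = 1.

Parameterise the cylinder of radius R = 11 as
    r(θ) = (11 cos θ, 11 sin θ, z(θ)).
The arc-length element is
    ds = sqrt(121 + (dz/dθ)^2) dθ,
so the Lagrangian is L = sqrt(121 + z'^2).
L depends on z' only, not on z or θ, so ∂L/∂z = 0 and
    ∂L/∂z' = z' / sqrt(121 + z'^2).
The Euler-Lagrange equation gives
    d/dθ( z' / sqrt(121 + z'^2) ) = 0,
so z' is constant. Integrating once:
    z(θ) = a θ + b,
a helix on the cylinder (a straight line when the cylinder is unrolled). The constants a, b are determined by the endpoint conditions.
With endpoint conditions z(0) = 4 and z(2π/3) = 1: from z(0) = b we get b = 4, and a·2π/3 + 4 = 1 gives a = -9/(2π), so
    z(θ) = (-9/(2π)) θ + 4.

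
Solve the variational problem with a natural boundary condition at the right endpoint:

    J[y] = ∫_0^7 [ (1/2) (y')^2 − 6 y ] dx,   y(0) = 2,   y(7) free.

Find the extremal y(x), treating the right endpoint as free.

The Lagrangian L = (1/2) (y')^2 − 6 y gives
    ∂L/∂y = −6,   ∂L/∂y' = y'.
Euler-Lagrange: d/dx(y') − (−6) = 0, i.e. y'' + 6 = 0, so
    y(x) = −(6/2) x^2 + C1 x + C2.
Fixed left endpoint y(0) = 2 ⇒ C2 = 2.
The right endpoint x = 7 is free, so the natural (transversality) condition is ∂L/∂y' |_{x=7} = 0, i.e. y'(7) = 0.
Compute y'(x) = −6 x + C1, so y'(7) = −42 + C1 = 0 ⇒ C1 = 42.
Therefore the extremal is
    y(x) = −3 x^2 + 42 x + 2.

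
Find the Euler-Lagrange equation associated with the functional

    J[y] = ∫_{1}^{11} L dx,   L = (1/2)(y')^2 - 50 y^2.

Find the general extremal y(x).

The Lagrangian is L = (1/2)(y')^2 - 50 y^2.
∂L/∂y = -100y.
∂L/∂y' = y'.
The Euler-Lagrange equation d/dx(∂L/∂y') − ∂L/∂y = 0 becomes:
    y'' + 100 y = 0
General solution: y(x) = A sin(10x) + B cos(10x), where A and B are arbitrary constants fixed by the endpoint conditions.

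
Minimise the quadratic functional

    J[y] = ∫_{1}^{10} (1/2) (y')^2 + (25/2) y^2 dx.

The Lagrangian is L = (1/2) (y')^2 + (25/2) y^2.
Compute ∂L/∂y = 25y, ∂L/∂y' = y'.
The Euler-Lagrange equation d/dx(∂L/∂y') − ∂L/∂y = 0 reduces to
    y'' − 25 y = 0.
Its general solution is
    y(x) = A e^(5x) + B e^(−5x),
with A, B fixed by the endpoint conditions.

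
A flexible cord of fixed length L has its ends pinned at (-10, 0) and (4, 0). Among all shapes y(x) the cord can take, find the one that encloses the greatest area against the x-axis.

Set up the augmented Lagrangian using a multiplier λ for the length constraint:
    F(y, y') = y − λ sqrt(1 + y'^2).
F has no explicit x dependence, so the Beltrami identity yields a first integral
    F − y' ∂F/∂y' = C.
Compute ∂F/∂y' = −λ y' / sqrt(1 + y'^2). Then
    y − λ sqrt(1 + y'^2) + λ y'^2 / sqrt(1 + y'^2) = C
    ⇒  y − λ / sqrt(1 + y'^2) = C.
Solving for y' and integrating gives
    (x − a)^2 + (y − b)^2 = λ^2,
a circular arc of radius λ. The constants a, b are determined by the endpoint conditions y(-10) = y(4) = 0, and λ is fixed implicitly by the length constraint
    ∫_{-10}^{4} sqrt(1 + y'^2) dx = L.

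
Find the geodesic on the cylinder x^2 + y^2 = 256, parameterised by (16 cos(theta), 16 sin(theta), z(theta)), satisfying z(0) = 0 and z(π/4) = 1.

Parameterise the cylinder of radius R = 16 as
    r(θ) = (16 cos θ, 16 sin θ, z(θ)).
The arc-length element is
    ds = sqrt(256 + (dz/dθ)^2) dθ,
so the Lagrangian is L = sqrt(256 + z'^2).
L depends on z' only, not on z or θ, so ∂L/∂z = 0 and
    ∂L/∂z' = z' / sqrt(256 + z'^2).
The Euler-Lagrange equation gives
    d/dθ( z' / sqrt(256 + z'^2) ) = 0,
so z' is constant. Integrating once:
    z(θ) = a θ + b,
a helix on the cylinder (a straight line when the cylinder is unrolled). The constants a, b are determined by the endpoint conditions.
With endpoint conditions z(0) = 0 and z(π/4) = 1: from z(0) = b we get b = 0, and a·π/4 + 0 = 1 gives a = 4/π, so
    z(θ) = (4/π) θ.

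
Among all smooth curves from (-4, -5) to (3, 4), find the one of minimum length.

Arc-length functional: J[y] = ∫ sqrt(1 + (y')^2) dx.
Lagrangian L = sqrt(1 + (y')^2) has no explicit y dependence, so ∂L/∂y = 0 and the Euler-Lagrange equation gives
    d/dx( y' / sqrt(1 + (y')^2) ) = 0  ⇒  y' / sqrt(1 + (y')^2) = const.
Hence y' is constant, so y(x) is affine.
Fitting the endpoints (-4, -5) and (3, 4):
    slope m = (4 − (-5)) / (3 − (-4)) = 9/7,
    intercept c = (-5) − m·(-4) = 1/7.
Extremal: y(x) = (9/7) x + 1/7.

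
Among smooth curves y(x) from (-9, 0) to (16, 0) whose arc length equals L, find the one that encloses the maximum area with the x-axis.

Set up the augmented Lagrangian using a multiplier λ for the length constraint:
    F(y, y') = y − λ sqrt(1 + y'^2).
F has no explicit x dependence, so the Beltrami identity yields a first integral
    F − y' ∂F/∂y' = C.
Compute ∂F/∂y' = −λ y' / sqrt(1 + y'^2). Then
    y − λ sqrt(1 + y'^2) + λ y'^2 / sqrt(1 + y'^2) = C
    ⇒  y − λ / sqrt(1 + y'^2) = C.
Solving for y' and integrating gives
    (x − a)^2 + (y − b)^2 = λ^2,
a circular arc of radius λ. The constants a, b are determined by the endpoint conditions y(-9) = y(16) = 0, and λ is fixed implicitly by the length constraint
    ∫_{-9}^{16} sqrt(1 + y'^2) dx = L.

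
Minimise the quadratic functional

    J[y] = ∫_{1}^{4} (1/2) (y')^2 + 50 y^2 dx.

The Lagrangian is L = (1/2) (y')^2 + 50 y^2.
Compute ∂L/∂y = 100y, ∂L/∂y' = y'.
The Euler-Lagrange equation d/dx(∂L/∂y') − ∂L/∂y = 0 reduces to
    y'' − 100 y = 0.
Its general solution is
    y(x) = A e^(10x) + B e^(−10x),
with A, B fixed by the endpoint conditions.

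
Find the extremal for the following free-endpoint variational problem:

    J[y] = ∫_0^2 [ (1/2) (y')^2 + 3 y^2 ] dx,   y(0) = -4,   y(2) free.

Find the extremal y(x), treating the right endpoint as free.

The Lagrangian L = (1/2) (y')^2 + 3 y^2 gives
    ∂L/∂y = 6 y,   ∂L/∂y' = y'.
Euler-Lagrange: y'' − 6 y = 0.
With k = sqrt(6), the general solution is
    y(x) = A cosh(sqrt(6) x) + B sinh(sqrt(6) x).
Fixed left endpoint y(0) = -4 ⇒ A = -4.
The right endpoint x = 2 is free, so the natural (transversality) condition is ∂L/∂y' |_{x=2} = 0, i.e. y'(2) = 0.
Compute y'(x) = A k sinh(k x) + B k cosh(k x), so
    y'(2) = A k sinh(k·2) + B k cosh(k·2) = 0
    ⇒ B = −A tanh(k·2) = 4 tanh(sqrt(6)·2).
Therefore the extremal is
    y(x) = −4 cosh(sqrt(6) x) + 4 tanh(sqrt(6)·2) sinh(sqrt(6) x).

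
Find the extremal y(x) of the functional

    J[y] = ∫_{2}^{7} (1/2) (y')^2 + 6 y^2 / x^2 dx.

The Lagrangian is L = (1/2) (y')^2 + 6 y^2 / x^2.
Compute ∂L/∂y = 12y/x^2, ∂L/∂y' = y'.
The Euler-Lagrange equation d/dx(∂L/∂y') − ∂L/∂y = 0 reduces to
    y'' − 12/x^2 · y = 0  (x > 0).
Its general solution is
    y(x) = A x^4 + B x^(-3),
with A, B fixed by the endpoint conditions.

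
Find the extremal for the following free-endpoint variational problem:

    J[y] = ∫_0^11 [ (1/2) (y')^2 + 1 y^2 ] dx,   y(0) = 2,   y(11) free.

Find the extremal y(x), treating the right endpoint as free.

The Lagrangian L = (1/2) (y')^2 + 1 y^2 gives
    ∂L/∂y = 2 y,   ∂L/∂y' = y'.
Euler-Lagrange: y'' − 2 y = 0.
With k = sqrt(2), the general solution is
    y(x) = A cosh(sqrt(2) x) + B sinh(sqrt(2) x).
Fixed left endpoint y(0) = 2 ⇒ A = 2.
The right endpoint x = 11 is free, so the natural (transversality) condition is ∂L/∂y' |_{x=11} = 0, i.e. y'(11) = 0.
Compute y'(x) = A k sinh(k x) + B k cosh(k x), so
    y'(11) = A k sinh(k·11) + B k cosh(k·11) = 0
    ⇒ B = −A tanh(k·11) = − 2 tanh(sqrt(2)·11).
Therefore the extremal is
    y(x) = 2 cosh(sqrt(2) x) − 2 tanh(sqrt(2)·11) sinh(sqrt(2) x).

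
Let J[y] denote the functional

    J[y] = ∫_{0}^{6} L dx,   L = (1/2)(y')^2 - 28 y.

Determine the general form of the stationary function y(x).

The Lagrangian is L = (1/2)(y')^2 - 28 y.
∂L/∂y = -28.
∂L/∂y' = y'.
The Euler-Lagrange equation d/dx(∂L/∂y') − ∂L/∂y = 0 becomes:
    y'' + 28 = 0
General solution: y(x) = -14 x^2 + A x + B, where A and B are arbitrary constants fixed by the endpoint conditions.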